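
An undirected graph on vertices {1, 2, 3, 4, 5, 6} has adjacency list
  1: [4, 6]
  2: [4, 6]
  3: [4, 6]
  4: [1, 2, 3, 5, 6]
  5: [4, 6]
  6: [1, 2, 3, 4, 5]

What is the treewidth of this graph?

2

A width-2 tree decomposition is:
Bags: B1 = {4, 5, 6}  B2 = {1, 4, 6}  B3 = {3, 4, 6}  B4 = {2, 4, 6}
Tree: B1–B2, B2–B3, B1–B4
The largest bag has 3 vertices, giving width 2; this decomposition certifies tw(G) ≤ 2. For the lower bound, the 3 vertices {1, 4, 6} are pairwise adjacent, and any tree decomposition puts a clique entirely inside one bag — forcing width ≥ 2. The upper and lower bounds meet at 2, so that is the treewidth.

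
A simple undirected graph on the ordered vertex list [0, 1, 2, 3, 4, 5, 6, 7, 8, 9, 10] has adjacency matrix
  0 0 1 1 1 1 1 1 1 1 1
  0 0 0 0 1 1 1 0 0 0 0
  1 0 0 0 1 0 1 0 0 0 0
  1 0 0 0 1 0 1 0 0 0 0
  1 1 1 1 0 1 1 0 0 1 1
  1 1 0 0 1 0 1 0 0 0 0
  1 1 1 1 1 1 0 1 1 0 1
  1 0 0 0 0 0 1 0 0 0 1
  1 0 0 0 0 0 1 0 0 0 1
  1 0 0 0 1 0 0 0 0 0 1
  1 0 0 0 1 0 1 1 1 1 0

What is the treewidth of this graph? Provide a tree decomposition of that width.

Treewidth 3.
One optimal decomposition is:
Bags: B1 = {0, 4, 6, 10}  B2 = {0, 4, 5, 6}  B3 = {0, 3, 4, 6}  B4 = {0, 6, 7, 10}  B5 = {0, 6, 8, 10}  B6 = {1, 4, 5, 6}  B7 = {0, 2, 4, 6}  B8 = {0, 4, 9, 10}
Tree: B1–B2, B1–B3, B1–B4, B4–B5, B2–B6, B3–B7, B1–B8

Every bag has size at most 4, so the width is 4 − 1 = 3 and tw(G) ≤ 3. Conversely, {0, 4, 9, 10} is a clique of size 4, and the vertices of any clique must share a bag in every tree decomposition; so some bag has ≥ 4 vertices and tw(G) ≥ 3. Therefore the treewidth is 3.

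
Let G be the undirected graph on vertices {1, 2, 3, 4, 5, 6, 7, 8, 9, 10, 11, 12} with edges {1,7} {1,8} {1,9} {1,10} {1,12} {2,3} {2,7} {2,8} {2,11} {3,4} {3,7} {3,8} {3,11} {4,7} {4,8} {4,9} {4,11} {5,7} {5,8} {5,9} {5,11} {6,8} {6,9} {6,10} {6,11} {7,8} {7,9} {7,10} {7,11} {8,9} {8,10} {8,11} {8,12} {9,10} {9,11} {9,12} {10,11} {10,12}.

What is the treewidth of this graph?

4

A width-4 tree decomposition is:
Bags: B1 = {4, 7, 8, 9, 11}  B2 = {5, 7, 8, 9, 11}  B3 = {7, 8, 9, 10, 11}  B4 = {1, 7, 8, 9, 10}  B5 = {1, 8, 9, 10, 12}  B6 = {6, 8, 9, 10, 11}  B7 = {3, 4, 7, 8, 11}  B8 = {2, 3, 7, 8, 11}
Tree: B1–B2, B1–B3, B3–B4, B4–B5, B3–B6, B1–B7, B7–B8
Every bag has size at most 5, so the width is 5 − 1 = 4 and tw(G) ≤ 4. On the other hand G contains the 5-clique {1, 8, 9, 10, 12}. A clique must lie in a single bag of any decomposition, so no decomposition can have width below 4. Combining the bounds, tw(G) = 4.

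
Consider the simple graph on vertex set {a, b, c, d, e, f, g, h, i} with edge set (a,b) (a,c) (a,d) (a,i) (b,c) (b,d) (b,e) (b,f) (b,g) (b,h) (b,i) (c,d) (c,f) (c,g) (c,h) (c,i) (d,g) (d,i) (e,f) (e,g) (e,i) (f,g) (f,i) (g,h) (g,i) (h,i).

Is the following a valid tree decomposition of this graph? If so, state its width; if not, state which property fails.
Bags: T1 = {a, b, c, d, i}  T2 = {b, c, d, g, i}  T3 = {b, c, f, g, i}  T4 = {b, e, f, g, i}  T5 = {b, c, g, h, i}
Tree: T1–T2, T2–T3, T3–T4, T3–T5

Yes; width 4.

Every vertex of G appears in some bag (union = {a, b, c, d, e, f, g, h, i}); every edge is covered by a bag; and for each vertex v the set of bags containing v is connected in the bag tree. The decomposition is therefore valid. The largest bag has 5 vertices, so the width is 4.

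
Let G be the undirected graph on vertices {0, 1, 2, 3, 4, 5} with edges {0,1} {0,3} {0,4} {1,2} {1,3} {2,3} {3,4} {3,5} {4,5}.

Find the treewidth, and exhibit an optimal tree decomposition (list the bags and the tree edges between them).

Each bag holds 3 vertices, so the decomposition has width 2, which upper-bounds the treewidth. On the other hand G contains the 3-clique {0, 1, 3}. A clique must lie in a single bag of any decomposition, so no decomposition can have width below 2. Combining the bounds, tw(G) = 2.

Treewidth 2.
One such decomposition:
Bags: B1 = {0, 1, 3}  B2 = {0, 3, 4}  B3 = {1, 2, 3}  B4 = {3, 4, 5}
Tree: B1–B2, B1–B3, B2–B4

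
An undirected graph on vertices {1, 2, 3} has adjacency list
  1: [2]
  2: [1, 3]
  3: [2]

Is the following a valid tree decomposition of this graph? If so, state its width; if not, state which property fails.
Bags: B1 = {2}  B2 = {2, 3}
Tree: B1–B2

A tree decomposition must satisfy three properties: every vertex lies in some bag; for every edge, both endpoints lie together in some bag; and for every vertex, the bags containing it form a connected subtree. Here vertex 1 appears in no bag, so the decomposition is invalid.

No — vertex 1 appears in no bag.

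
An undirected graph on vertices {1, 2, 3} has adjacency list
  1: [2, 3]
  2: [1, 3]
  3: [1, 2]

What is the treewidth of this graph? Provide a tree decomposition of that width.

With just one bag of size 3, the width is 3 − 1 = 2, so tw(G) ≤ 2. Conversely, {1, 2, 3} is a clique of size 3, and the vertices of any clique must share a bag in every tree decomposition; so some bag has ≥ 3 vertices and tw(G) ≥ 2. Hence tw(G) = 2 exactly.

Treewidth 2.
One such decomposition:
Bags: B1 = {1, 2, 3}
Tree: (single bag)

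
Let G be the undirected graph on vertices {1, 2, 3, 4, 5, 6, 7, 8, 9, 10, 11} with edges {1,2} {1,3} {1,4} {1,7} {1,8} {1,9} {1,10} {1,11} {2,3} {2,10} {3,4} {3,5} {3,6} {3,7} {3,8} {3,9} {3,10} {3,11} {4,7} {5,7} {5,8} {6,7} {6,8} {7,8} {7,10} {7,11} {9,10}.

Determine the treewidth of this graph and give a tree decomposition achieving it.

Each bag holds 4 vertices, so the decomposition has width 3, which upper-bounds the treewidth. For the lower bound, the 4 vertices {1, 3, 9, 10} are pairwise adjacent, and any tree decomposition puts a clique entirely inside one bag — forcing width ≥ 3. Hence tw(G) = 3 exactly.

Treewidth 3.
One such decomposition:
Bags: B1 = {1, 3, 7, 8}  B2 = {1, 3, 7, 10}  B3 = {3, 6, 7, 8}  B4 = {1, 3, 7, 11}  B5 = {1, 3, 9, 10}  B6 = {3, 5, 7, 8}  B7 = {1, 2, 3, 10}  B8 = {1, 3, 4, 7}
Tree: B1–B2, B1–B3, B2–B4, B2–B5, B3–B6, B2–B7, B1–B8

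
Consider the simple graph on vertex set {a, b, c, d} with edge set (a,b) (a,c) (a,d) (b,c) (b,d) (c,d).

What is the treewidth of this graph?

3

A width-3 tree decomposition is:
Bags: B1 = {a, b, c, d}
Tree: (single bag)
A single bag containing all 4 vertices is trivially a valid decomposition of width 3. On the other hand G contains the 4-clique {a, b, c, d}. A clique must lie in a single bag of any decomposition, so no decomposition can have width below 3. The upper and lower bounds meet at 3, so that is the treewidth.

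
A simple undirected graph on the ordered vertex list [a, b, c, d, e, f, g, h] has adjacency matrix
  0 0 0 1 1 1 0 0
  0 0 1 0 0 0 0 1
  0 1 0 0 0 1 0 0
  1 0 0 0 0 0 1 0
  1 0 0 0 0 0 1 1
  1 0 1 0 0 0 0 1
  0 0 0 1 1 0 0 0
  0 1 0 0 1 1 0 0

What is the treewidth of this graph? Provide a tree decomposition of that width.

Treewidth 2.
One optimal decomposition is:
Bags: B1 = {b, c, f}  B2 = {b, f, h}  B3 = {a, f, h}  B4 = {a, e, h}  B5 = {a, d, e}  B6 = {d, e, g}
Tree: B1–B2, B2–B3, B3–B4, B4–B5, B5–B6

The largest bag has 3 vertices, giving width 2; this decomposition certifies tw(G) ≤ 2. For the lower bound, G contains the cycle c–b–h–f–c, so G is not a forest; only forests have treewidth ≤ 1, hence tw(G) ≥ 2. Hence tw(G) = 2 exactly.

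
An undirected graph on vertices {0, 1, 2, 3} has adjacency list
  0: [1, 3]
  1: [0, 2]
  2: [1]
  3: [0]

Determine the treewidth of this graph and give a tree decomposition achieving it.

Treewidth 1.
Bags: B1 = {1, 2}  B2 = {0, 1}  B3 = {0, 3}
Tree: B1–B2, B2–B3

Every bag has size at most 2, so the width is 2 − 1 = 1 and tw(G) ≤ 1. G has an edge, so its treewidth is at least 1. Combining the bounds, tw(G) = 1.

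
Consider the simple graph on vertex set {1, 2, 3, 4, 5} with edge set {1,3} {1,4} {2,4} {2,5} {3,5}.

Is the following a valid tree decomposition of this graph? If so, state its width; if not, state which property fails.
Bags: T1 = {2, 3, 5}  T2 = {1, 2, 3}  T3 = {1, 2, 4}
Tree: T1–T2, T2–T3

Yes; width 2.

Checking the three conditions: (i) the bags cover all of {1, 2, 3, 4, 5}; (ii) for each edge, some bag contains both endpoints; (iii) the bags containing any fixed vertex form a subtree. All hold, so the decomposition is valid with width 3 − 1 = 2.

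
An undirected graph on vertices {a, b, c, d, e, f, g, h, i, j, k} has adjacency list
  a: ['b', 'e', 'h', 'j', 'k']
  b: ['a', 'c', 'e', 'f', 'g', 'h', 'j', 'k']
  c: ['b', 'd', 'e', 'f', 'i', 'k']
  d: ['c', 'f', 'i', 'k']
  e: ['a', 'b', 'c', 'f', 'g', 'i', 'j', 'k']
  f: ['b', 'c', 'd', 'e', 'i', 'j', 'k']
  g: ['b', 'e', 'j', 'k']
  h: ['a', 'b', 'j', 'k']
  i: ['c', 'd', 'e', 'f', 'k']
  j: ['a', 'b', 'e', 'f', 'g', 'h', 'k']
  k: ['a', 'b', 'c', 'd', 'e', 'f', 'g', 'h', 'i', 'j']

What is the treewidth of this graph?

A width-4 tree decomposition is:
Bags: B1 = {b, e, f, j, k}  B2 = {b, c, e, f, k}  B3 = {b, e, g, j, k}  B4 = {c, e, f, i, k}  B5 = {c, d, f, i, k}  B6 = {a, b, e, j, k}  B7 = {a, b, h, j, k}
Tree: B1–B2, B1–B3, B2–B4, B4–B5, B3–B6, B6–B7
Each bag holds 5 vertices, so the decomposition has width 4, which upper-bounds the treewidth. Conversely, {c, d, f, i, k} is a clique of size 5, and the vertices of any clique must share a bag in every tree decomposition; so some bag has ≥ 5 vertices and tw(G) ≥ 4. Therefore the treewidth is 4.

4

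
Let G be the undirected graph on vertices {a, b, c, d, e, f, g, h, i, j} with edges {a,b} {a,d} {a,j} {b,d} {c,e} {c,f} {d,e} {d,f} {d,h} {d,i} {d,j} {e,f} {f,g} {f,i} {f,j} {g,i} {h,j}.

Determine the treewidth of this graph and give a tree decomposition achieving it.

Each bag holds 3 vertices, so the decomposition has width 2, which upper-bounds the treewidth. For the lower bound, the 3 vertices {a, d, j} are pairwise adjacent, and any tree decomposition puts a clique entirely inside one bag — forcing width ≥ 2. Therefore the treewidth is 2.

Treewidth 2.
One such decomposition:
Bags: B1 = {d, e, f}  B2 = {d, f, i}  B3 = {f, g, i}  B4 = {c, e, f}  B5 = {d, f, j}  B6 = {d, h, j}  B7 = {a, d, j}  B8 = {a, b, d}
Tree: B1–B2, B2–B3, B1–B4, B2–B5, B5–B6, B6–B7, B7–B8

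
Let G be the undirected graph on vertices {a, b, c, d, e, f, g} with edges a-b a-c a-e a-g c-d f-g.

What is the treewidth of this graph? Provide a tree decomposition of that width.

Treewidth 1.
One optimal decomposition is:
Bags: B1 = {a, c}  B2 = {a, g}  B3 = {c, d}  B4 = {f, g}  B5 = {a, e}  B6 = {a, b}
Tree: B1–B2, B1–B3, B2–B4, B2–B5, B5–B6

The largest bag has 2 vertices, giving width 1; this decomposition certifies tw(G) ≤ 1. Any graph with an edge has treewidth ≥ 1, and G has the edge a–c. Combining the bounds, tw(G) = 1.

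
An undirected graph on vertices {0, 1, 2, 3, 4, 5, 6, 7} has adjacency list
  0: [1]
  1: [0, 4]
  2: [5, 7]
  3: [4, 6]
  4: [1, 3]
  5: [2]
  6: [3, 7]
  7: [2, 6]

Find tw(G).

1

A width-1 tree decomposition is:
Bags: B1 = {0, 1}  B2 = {1, 4}  B3 = {3, 4}  B4 = {3, 6}  B5 = {6, 7}  B6 = {2, 7}  B7 = {2, 5}
Tree: B1–B2, B2–B3, B3–B4, B4–B5, B5–B6, B6–B7
The largest bag has 2 vertices, giving width 1; this decomposition certifies tw(G) ≤ 1. G has an edge, so its treewidth is at least 1. The upper and lower bounds meet at 1, so that is the treewidth.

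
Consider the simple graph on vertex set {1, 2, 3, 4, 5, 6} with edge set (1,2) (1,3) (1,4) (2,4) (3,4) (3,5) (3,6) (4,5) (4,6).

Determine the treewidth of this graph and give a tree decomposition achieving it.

Treewidth 2.
One optimal decomposition is:
Bags: B1 = {3, 4, 5}  B2 = {1, 3, 4}  B3 = {3, 4, 6}  B4 = {1, 2, 4}
Tree: B1–B2, B2–B3, B2–B4

Each bag holds 3 vertices, so the decomposition has width 2, which upper-bounds the treewidth. Conversely, {1, 2, 4} is a clique of size 3, and the vertices of any clique must share a bag in every tree decomposition; so some bag has ≥ 3 vertices and tw(G) ≥ 2. The upper and lower bounds meet at 2, so that is the treewidth.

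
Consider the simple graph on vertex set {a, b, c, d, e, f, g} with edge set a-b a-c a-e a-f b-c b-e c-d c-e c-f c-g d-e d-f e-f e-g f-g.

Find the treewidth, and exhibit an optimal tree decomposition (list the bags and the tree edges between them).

Treewidth 3.
One optimal decomposition is:
Bags: B1 = {a, c, e, f}  B2 = {c, e, f, g}  B3 = {c, d, e, f}  B4 = {a, b, c, e}
Tree: B1–B2, B2–B3, B1–B4

Each bag holds 4 vertices, so the decomposition has width 3, which upper-bounds the treewidth. On the other hand G contains the 4-clique {c, d, e, f}. A clique must lie in a single bag of any decomposition, so no decomposition can have width below 3. Therefore the treewidth is 3.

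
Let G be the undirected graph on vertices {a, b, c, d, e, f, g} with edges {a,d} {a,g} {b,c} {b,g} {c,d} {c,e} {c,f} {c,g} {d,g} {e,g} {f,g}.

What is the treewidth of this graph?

2

A width-2 tree decomposition is:
Bags: B1 = {c, d, g}  B2 = {b, c, g}  B3 = {a, d, g}  B4 = {c, f, g}  B5 = {c, e, g}
Tree: B1–B2, B1–B3, B1–B4, B2–B5
The largest bag has 3 vertices, giving width 2; this decomposition certifies tw(G) ≤ 2. On the other hand G contains the 3-clique {c, d, g}. A clique must lie in a single bag of any decomposition, so no decomposition can have width below 2. The upper and lower bounds meet at 2, so that is the treewidth.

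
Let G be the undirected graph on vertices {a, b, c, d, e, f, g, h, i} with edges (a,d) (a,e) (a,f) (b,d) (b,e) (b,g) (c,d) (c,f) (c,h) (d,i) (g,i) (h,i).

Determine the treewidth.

3

A width-3 tree decomposition is:
Bags: B1 = {a, b, e, g}  B2 = {a, b, d, g}  B3 = {a, d, g, i}  B4 = {a, d, f, i}  B5 = {c, d, f, i}  B6 = {c, f, h, i}
Tree: B1–B2, B2–B3, B3–B4, B4–B5, B5–B6
The largest bag has 4 vertices, giving width 3; this decomposition certifies tw(G) ≤ 3. For the lower bound: the 4 vertex sets {b,e,g}, {a}, {d}, {c,f,h,i} are disjoint, each induces a connected subgraph, and every pair is joined by at least one edge of G. Contracting each set to a single vertex therefore yields K_{4} as a minor, and since treewidth is minor-monotone, tw(G) ≥ tw(K_{4}) = 3. The upper and lower bounds meet at 3, so that is the treewidth.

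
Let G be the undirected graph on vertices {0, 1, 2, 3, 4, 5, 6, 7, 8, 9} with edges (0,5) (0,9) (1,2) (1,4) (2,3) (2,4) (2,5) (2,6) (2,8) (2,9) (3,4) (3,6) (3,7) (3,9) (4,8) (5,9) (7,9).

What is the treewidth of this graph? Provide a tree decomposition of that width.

Each bag holds 3 vertices, so the decomposition has width 2, which upper-bounds the treewidth. On the other hand G contains the 3-clique {0, 5, 9}. A clique must lie in a single bag of any decomposition, so no decomposition can have width below 2. The upper and lower bounds meet at 2, so that is the treewidth.

Treewidth 2.
One such decomposition:
Bags: B1 = {2, 3, 9}  B2 = {2, 5, 9}  B3 = {2, 3, 4}  B4 = {3, 7, 9}  B5 = {2, 3, 6}  B6 = {0, 5, 9}  B7 = {2, 4, 8}  B8 = {1, 2, 4}
Tree: B1–B2, B1–B3, B1–B4, B1–B5, B2–B6, B3–B7, B3–B8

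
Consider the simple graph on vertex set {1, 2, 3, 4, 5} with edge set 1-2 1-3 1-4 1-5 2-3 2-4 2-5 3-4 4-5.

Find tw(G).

A width-3 tree decomposition is:
Bags: B1 = {1, 2, 3, 4}  B2 = {1, 2, 4, 5}
Tree: B1–B2
Every bag has size at most 4, so the width is 4 − 1 = 3 and tw(G) ≤ 3. Conversely, {1, 2, 3, 4} is a clique of size 4, and the vertices of any clique must share a bag in every tree decomposition; so some bag has ≥ 4 vertices and tw(G) ≥ 3. The upper and lower bounds meet at 3, so that is the treewidth.

3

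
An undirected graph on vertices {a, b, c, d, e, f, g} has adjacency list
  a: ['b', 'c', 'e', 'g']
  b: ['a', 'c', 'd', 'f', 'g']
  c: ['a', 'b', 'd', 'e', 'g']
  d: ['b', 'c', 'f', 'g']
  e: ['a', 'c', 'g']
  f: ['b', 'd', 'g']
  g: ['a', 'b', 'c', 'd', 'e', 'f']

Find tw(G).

3

A width-3 tree decomposition is:
Bags: B1 = {a, b, c, g}  B2 = {b, c, d, g}  B3 = {b, d, f, g}  B4 = {a, c, e, g}
Tree: B1–B2, B2–B3, B1–B4
Each bag holds 4 vertices, so the decomposition has width 3, which upper-bounds the treewidth. Conversely, {a, c, e, g} is a clique of size 4, and the vertices of any clique must share a bag in every tree decomposition; so some bag has ≥ 4 vertices and tw(G) ≥ 3. Combining the bounds, tw(G) = 3.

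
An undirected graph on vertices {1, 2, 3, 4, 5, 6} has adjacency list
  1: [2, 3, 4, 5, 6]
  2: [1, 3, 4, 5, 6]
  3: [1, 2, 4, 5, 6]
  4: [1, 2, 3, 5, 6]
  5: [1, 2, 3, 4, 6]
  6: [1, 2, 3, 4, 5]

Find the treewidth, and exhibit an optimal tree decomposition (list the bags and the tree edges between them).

Treewidth 5.
One such decomposition:
Bags: B1 = {1, 2, 3, 4, 5, 6}
Tree: (single bag)

A single bag containing all 6 vertices is trivially a valid decomposition of width 5. On the other hand G contains the 6-clique {1, 2, 3, 4, 5, 6}. A clique must lie in a single bag of any decomposition, so no decomposition can have width below 5. Hence tw(G) = 5 exactly.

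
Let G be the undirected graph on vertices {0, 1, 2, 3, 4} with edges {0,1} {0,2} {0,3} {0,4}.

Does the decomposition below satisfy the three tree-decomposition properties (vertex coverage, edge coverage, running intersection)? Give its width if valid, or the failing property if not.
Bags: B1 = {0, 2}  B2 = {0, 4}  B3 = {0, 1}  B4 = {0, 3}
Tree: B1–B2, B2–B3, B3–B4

Every vertex of G appears in some bag (union = {0, 1, 2, 3, 4}); every edge is covered by a bag; and for each vertex v the set of bags containing v is connected in the bag tree. The decomposition is therefore valid. The largest bag has 2 vertices, so the width is 1.

Yes; width 1.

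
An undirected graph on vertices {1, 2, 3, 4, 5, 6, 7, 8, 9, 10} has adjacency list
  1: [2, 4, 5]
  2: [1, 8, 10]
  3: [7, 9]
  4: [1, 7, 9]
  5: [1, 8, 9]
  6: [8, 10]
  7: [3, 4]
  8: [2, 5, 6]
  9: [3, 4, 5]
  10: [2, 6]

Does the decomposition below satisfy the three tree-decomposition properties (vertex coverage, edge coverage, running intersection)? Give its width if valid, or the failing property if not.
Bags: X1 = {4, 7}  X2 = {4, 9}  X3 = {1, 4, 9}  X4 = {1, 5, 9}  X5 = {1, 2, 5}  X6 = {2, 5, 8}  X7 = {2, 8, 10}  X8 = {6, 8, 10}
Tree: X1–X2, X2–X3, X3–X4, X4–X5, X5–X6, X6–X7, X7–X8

No — vertex 3 appears in no bag.

A tree decomposition must satisfy three properties: every vertex lies in some bag; for every edge, both endpoints lie together in some bag; and for every vertex, the bags containing it form a connected subtree. Here vertex 3 appears in no bag, so the decomposition is invalid.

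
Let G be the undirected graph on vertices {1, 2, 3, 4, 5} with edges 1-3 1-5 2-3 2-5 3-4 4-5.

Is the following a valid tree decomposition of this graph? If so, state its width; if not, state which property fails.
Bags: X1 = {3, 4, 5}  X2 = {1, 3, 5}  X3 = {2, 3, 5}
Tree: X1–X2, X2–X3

Checking the three conditions: (i) the bags cover all of {1, 2, 3, 4, 5}; (ii) for each edge, some bag contains both endpoints; (iii) the bags containing any fixed vertex form a subtree. All hold, so the decomposition is valid with width 3 − 1 = 2.

Yes; width 2.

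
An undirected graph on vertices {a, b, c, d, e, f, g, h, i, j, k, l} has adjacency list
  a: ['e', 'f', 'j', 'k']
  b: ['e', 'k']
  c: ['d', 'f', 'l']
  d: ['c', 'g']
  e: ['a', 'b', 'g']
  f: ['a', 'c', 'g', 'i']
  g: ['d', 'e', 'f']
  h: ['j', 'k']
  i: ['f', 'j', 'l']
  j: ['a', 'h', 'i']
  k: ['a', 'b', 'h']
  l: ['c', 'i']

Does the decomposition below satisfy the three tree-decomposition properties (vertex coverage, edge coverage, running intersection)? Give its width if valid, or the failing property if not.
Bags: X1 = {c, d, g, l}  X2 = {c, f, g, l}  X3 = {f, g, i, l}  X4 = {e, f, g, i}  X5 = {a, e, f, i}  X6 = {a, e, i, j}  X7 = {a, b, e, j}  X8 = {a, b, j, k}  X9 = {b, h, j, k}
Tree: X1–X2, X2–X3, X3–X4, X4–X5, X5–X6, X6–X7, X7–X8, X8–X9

Yes; width 3.

Vertex coverage: the bags together contain {a, b, c, d, e, f, g, h, i, j, k, l}, the full vertex set. Edge coverage: each edge of G has both endpoints in at least one bag. Running intersection: for every vertex, the bags containing it form a connected subtree. All three properties hold, so this is a valid tree decomposition of width max|bag| − 1 = 3, and hence tw(G) ≤ 3.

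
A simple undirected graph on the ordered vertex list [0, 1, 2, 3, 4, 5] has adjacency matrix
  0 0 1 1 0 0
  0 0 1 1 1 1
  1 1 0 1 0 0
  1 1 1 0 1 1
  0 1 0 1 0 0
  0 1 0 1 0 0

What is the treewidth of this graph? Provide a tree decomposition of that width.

Treewidth 2.
One optimal decomposition is:
Bags: B1 = {1, 3, 5}  B2 = {1, 2, 3}  B3 = {0, 2, 3}  B4 = {1, 3, 4}
Tree: B1–B2, B2–B3, B1–B4

Every bag has size at most 3, so the width is 3 − 1 = 2 and tw(G) ≤ 2. For the lower bound, the 3 vertices {0, 2, 3} are pairwise adjacent, and any tree decomposition puts a clique entirely inside one bag — forcing width ≥ 2. The upper and lower bounds meet at 2, so that is the treewidth.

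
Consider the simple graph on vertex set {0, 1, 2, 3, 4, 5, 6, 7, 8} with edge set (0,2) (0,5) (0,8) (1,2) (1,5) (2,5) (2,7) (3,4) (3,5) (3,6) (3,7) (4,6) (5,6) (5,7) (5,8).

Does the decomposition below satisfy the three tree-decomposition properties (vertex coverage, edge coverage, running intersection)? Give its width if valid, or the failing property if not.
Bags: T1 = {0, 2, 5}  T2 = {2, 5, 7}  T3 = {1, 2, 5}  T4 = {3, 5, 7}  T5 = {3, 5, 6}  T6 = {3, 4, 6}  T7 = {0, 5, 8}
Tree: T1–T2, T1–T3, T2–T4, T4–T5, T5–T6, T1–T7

Checking the three conditions: (i) the bags cover all of {0, 1, 2, 3, 4, 5, 6, 7, 8}; (ii) for each edge, some bag contains both endpoints; (iii) the bags containing any fixed vertex form a subtree. All hold, so the decomposition is valid with width 3 − 1 = 2.

Yes; width 2.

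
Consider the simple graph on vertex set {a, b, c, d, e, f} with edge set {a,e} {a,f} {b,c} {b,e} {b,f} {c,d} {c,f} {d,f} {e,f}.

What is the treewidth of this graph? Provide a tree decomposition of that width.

Treewidth 2.
One such decomposition:
Bags: B1 = {b, c, f}  B2 = {c, d, f}  B3 = {b, e, f}  B4 = {a, e, f}
Tree: B1–B2, B1–B3, B3–B4

Each bag holds 3 vertices, so the decomposition has width 2, which upper-bounds the treewidth. For the lower bound, the 3 vertices {c, d, f} are pairwise adjacent, and any tree decomposition puts a clique entirely inside one bag — forcing width ≥ 2. Combining the bounds, tw(G) = 2.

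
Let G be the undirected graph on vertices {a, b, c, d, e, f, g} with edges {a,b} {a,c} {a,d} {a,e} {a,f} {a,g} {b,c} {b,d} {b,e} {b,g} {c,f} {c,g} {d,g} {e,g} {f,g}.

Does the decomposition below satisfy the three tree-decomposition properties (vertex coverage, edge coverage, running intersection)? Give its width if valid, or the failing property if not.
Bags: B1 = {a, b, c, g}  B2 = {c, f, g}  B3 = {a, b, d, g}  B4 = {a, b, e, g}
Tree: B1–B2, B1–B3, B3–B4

A tree decomposition must satisfy three properties: every vertex lies in some bag; for every edge, both endpoints lie together in some bag; and for every vertex, the bags containing it form a connected subtree. Here edge (a,f) lies in no bag, so the decomposition is invalid.

No — edge (a,f) lies in no bag.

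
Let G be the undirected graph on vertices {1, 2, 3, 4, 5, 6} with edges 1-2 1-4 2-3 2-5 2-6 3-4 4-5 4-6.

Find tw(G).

A width-2 tree decomposition is:
Bags: B1 = {2, 4, 6}  B2 = {2, 3, 4}  B3 = {1, 2, 4}  B4 = {2, 4, 5}
Tree: B1–B2, B2–B3, B3–B4
The largest bag has 3 vertices, giving width 2; this decomposition certifies tw(G) ≤ 2. The edges 4–6–2–3–4 form a cycle, so G is not a tree and its treewidth is at least 2. The upper and lower bounds meet at 2, so that is the treewidth.

2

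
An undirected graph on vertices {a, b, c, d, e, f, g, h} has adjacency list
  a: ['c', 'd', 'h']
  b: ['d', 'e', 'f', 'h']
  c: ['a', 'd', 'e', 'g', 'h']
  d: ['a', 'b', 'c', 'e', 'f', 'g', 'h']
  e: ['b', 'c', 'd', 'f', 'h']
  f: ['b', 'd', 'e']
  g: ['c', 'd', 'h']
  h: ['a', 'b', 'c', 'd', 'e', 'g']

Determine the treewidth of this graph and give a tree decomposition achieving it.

Treewidth 3.
One such decomposition:
Bags: B1 = {a, c, d, h}  B2 = {c, d, g, h}  B3 = {c, d, e, h}  B4 = {b, d, e, h}  B5 = {b, d, e, f}
Tree: B1–B2, B1–B3, B3–B4, B4–B5

Every bag has size at most 4, so the width is 4 − 1 = 3 and tw(G) ≤ 3. For the lower bound, the 4 vertices {c, d, g, h} are pairwise adjacent, and any tree decomposition puts a clique entirely inside one bag — forcing width ≥ 3. Combining the bounds, tw(G) = 3.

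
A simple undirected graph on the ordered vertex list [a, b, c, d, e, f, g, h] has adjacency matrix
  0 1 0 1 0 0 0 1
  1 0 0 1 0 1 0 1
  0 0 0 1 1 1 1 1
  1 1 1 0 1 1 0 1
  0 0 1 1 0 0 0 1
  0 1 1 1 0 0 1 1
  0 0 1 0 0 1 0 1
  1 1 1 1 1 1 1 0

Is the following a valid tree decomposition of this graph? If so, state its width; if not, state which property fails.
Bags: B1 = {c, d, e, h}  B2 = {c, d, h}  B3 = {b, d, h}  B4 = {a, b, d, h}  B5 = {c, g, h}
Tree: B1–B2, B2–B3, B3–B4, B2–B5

No — vertex f appears in no bag.

A tree decomposition must satisfy three properties: every vertex lies in some bag; for every edge, both endpoints lie together in some bag; and for every vertex, the bags containing it form a connected subtree. Here vertex f appears in no bag, so the decomposition is invalid.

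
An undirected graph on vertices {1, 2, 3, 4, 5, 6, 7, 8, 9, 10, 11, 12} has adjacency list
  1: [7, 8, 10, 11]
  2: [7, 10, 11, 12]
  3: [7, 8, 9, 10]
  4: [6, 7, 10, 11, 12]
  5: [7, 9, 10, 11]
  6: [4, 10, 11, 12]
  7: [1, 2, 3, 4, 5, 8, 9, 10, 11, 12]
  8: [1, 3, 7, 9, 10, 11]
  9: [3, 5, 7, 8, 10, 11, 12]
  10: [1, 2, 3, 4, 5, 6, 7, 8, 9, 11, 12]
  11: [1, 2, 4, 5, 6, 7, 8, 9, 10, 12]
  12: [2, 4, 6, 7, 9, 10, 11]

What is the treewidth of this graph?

4

A width-4 tree decomposition is:
Bags: B1 = {7, 9, 10, 11, 12}  B2 = {4, 7, 10, 11, 12}  B3 = {2, 7, 10, 11, 12}  B4 = {4, 6, 10, 11, 12}  B5 = {7, 8, 9, 10, 11}  B6 = {5, 7, 9, 10, 11}  B7 = {1, 7, 8, 10, 11}  B8 = {3, 7, 8, 9, 10}
Tree: B1–B2, B2–B3, B2–B4, B1–B5, B5–B6, B5–B7, B5–B8
The largest bag has 5 vertices, giving width 4; this decomposition certifies tw(G) ≤ 4. For the lower bound, the 5 vertices {4, 6, 10, 11, 12} are pairwise adjacent, and any tree decomposition puts a clique entirely inside one bag — forcing width ≥ 4. Combining the bounds, tw(G) = 4.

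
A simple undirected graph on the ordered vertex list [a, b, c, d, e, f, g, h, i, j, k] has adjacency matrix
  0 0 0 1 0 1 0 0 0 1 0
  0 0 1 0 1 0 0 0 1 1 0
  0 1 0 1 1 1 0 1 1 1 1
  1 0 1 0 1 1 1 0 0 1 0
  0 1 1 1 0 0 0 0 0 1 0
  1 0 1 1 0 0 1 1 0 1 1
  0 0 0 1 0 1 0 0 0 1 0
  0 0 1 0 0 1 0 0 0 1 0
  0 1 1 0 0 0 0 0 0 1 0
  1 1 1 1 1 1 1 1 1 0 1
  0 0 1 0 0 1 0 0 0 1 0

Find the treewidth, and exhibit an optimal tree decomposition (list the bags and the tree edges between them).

The largest bag has 4 vertices, giving width 3; this decomposition certifies tw(G) ≤ 3. Conversely, {d, f, g, j} is a clique of size 4, and the vertices of any clique must share a bag in every tree decomposition; so some bag has ≥ 4 vertices and tw(G) ≥ 3. Combining the bounds, tw(G) = 3.

Treewidth 3.
Bags: B1 = {c, d, e, j}  B2 = {c, d, f, j}  B3 = {b, c, e, j}  B4 = {a, d, f, j}  B5 = {c, f, j, k}  B6 = {c, f, h, j}  B7 = {d, f, g, j}  B8 = {b, c, i, j}
Tree: B1–B2, B1–B3, B2–B4, B2–B5, B5–B6, B4–B7, B3–B8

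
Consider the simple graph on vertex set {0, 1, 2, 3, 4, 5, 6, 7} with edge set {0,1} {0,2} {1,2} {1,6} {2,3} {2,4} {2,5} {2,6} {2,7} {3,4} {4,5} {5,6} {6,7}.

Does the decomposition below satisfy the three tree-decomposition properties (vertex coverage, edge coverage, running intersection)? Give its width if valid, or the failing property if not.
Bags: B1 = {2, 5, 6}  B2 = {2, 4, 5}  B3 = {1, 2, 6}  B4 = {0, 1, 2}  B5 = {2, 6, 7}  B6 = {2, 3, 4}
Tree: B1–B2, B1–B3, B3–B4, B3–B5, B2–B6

Vertex coverage: the bags together contain {0, 1, 2, 3, 4, 5, 6, 7}, the full vertex set. Edge coverage: each edge of G has both endpoints in at least one bag. Running intersection: for every vertex, the bags containing it form a connected subtree. All three properties hold, so this is a valid tree decomposition of width max|bag| − 1 = 2, and hence tw(G) ≤ 2.

Yes; width 2.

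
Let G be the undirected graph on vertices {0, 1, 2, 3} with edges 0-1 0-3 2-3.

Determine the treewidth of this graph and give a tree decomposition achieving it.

Each bag holds 2 vertices, so the decomposition has width 1, which upper-bounds the treewidth. Since G has at least one edge (e.g. 1–0), it is not an edgeless graph, so tw(G) ≥ 1. Combining the bounds, tw(G) = 1.

Treewidth 1.
One optimal decomposition is:
Bags: B1 = {0, 1}  B2 = {0, 3}  B3 = {2, 3}
Tree: B1–B2, B2–B3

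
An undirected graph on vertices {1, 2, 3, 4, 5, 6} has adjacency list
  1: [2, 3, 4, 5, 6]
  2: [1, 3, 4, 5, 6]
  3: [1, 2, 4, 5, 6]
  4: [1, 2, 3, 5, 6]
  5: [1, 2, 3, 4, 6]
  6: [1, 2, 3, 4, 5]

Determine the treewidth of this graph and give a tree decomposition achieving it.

A single bag containing all 6 vertices is trivially a valid decomposition of width 5. For the lower bound, the 6 vertices {1, 2, 3, 4, 5, 6} are pairwise adjacent, and any tree decomposition puts a clique entirely inside one bag — forcing width ≥ 5. Therefore the treewidth is 5.

Treewidth 5.
One such decomposition:
Bags: B1 = {1, 2, 3, 4, 5, 6}
Tree: (single bag)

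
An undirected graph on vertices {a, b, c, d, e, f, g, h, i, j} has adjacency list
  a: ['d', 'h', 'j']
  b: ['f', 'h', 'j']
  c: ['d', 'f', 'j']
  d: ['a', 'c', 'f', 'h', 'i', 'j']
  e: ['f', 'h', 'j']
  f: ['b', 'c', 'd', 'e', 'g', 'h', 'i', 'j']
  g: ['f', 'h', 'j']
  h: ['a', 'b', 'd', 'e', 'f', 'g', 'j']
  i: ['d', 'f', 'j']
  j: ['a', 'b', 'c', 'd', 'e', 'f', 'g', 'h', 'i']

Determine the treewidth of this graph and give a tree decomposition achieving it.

Treewidth 3.
One such decomposition:
Bags: B1 = {c, d, f, j}  B2 = {d, f, h, j}  B3 = {b, f, h, j}  B4 = {d, f, i, j}  B5 = {f, g, h, j}  B6 = {e, f, h, j}  B7 = {a, d, h, j}
Tree: B1–B2, B2–B3, B2–B4, B2–B5, B2–B6, B2–B7

The largest bag has 4 vertices, giving width 3; this decomposition certifies tw(G) ≤ 3. Conversely, {a, d, h, j} is a clique of size 4, and the vertices of any clique must share a bag in every tree decomposition; so some bag has ≥ 4 vertices and tw(G) ≥ 3. Combining the bounds, tw(G) = 3.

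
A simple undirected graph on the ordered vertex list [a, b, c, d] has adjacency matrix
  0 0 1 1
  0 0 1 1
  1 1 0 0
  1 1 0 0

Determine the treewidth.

2

A width-2 tree decomposition is:
Bags: B1 = {a, b, d}  B2 = {a, b, c}
Tree: B1–B2
Every bag has size at most 3, so the width is 3 − 1 = 2 and tw(G) ≤ 2. Since b–d–a–c–b is a cycle in G, G is not acyclic. Forests are exactly the graphs of treewidth ≤ 1, so tw(G) ≥ 2. The upper and lower bounds meet at 2, so that is the treewidth.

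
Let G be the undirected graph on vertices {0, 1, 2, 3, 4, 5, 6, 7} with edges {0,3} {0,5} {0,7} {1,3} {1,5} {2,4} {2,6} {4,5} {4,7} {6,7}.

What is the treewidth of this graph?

A width-2 tree decomposition is:
Bags: B1 = {1, 3, 5}  B2 = {0, 3, 5}  B3 = {0, 4, 5}  B4 = {0, 4, 7}  B5 = {2, 4, 7}  B6 = {2, 6, 7}
Tree: B1–B2, B2–B3, B3–B4, B4–B5, B5–B6
Each bag holds 3 vertices, so the decomposition has width 2, which upper-bounds the treewidth. Since 1–3–0–5–1 is a cycle in G, G is not acyclic. Forests are exactly the graphs of treewidth ≤ 1, so tw(G) ≥ 2. Therefore the treewidth is 2.

2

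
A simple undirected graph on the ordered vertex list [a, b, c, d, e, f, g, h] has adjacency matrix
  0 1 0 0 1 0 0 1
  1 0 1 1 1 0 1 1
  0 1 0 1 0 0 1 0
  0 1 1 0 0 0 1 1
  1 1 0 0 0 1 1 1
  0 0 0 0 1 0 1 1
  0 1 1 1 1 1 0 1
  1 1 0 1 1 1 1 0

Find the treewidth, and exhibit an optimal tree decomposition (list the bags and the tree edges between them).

Every bag has size at most 4, so the width is 4 − 1 = 3 and tw(G) ≤ 3. On the other hand G contains the 4-clique {b, d, g, h}. A clique must lie in a single bag of any decomposition, so no decomposition can have width below 3. Hence tw(G) = 3 exactly.

Treewidth 3.
Bags: B1 = {e, f, g, h}  B2 = {b, e, g, h}  B3 = {b, d, g, h}  B4 = {b, c, d, g}  B5 = {a, b, e, h}
Tree: B1–B2, B2–B3, B3–B4, B2–B5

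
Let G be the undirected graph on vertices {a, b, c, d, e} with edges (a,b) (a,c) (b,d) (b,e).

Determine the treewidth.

1

A width-1 tree decomposition is:
Bags: B1 = {a, b}  B2 = {b, e}  B3 = {b, d}  B4 = {a, c}
Tree: B1–B2, B2–B3, B1–B4
Every bag has size at most 2, so the width is 2 − 1 = 1 and tw(G) ≤ 1. Any graph with an edge has treewidth ≥ 1, and G has the edge a–b. Hence tw(G) = 1 exactly.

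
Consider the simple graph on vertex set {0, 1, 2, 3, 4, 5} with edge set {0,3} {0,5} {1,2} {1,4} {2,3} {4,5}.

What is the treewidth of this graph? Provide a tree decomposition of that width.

Every bag has size at most 3, so the width is 3 − 1 = 2 and tw(G) ≤ 2. For the lower bound, G contains the cycle 4–5–0–3–2–1–4, so G is not a forest; only forests have treewidth ≤ 1, hence tw(G) ≥ 2. Hence tw(G) = 2 exactly.

Treewidth 2.
Bags: B1 = {0, 4, 5}  B2 = {0, 3, 4}  B3 = {2, 3, 4}  B4 = {1, 2, 4}
Tree: B1–B2, B2–B3, B3–B4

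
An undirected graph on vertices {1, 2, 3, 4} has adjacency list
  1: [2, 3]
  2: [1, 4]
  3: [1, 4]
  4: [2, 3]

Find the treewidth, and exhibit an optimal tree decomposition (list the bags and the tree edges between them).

Every bag has size at most 3, so the width is 3 − 1 = 2 and tw(G) ≤ 2. The edges 1–2–4–3–1 form a cycle, so G is not a tree and its treewidth is at least 2. Therefore the treewidth is 2.

Treewidth 2.
Bags: B1 = {1, 2, 4}  B2 = {1, 3, 4}
Tree: B1–B2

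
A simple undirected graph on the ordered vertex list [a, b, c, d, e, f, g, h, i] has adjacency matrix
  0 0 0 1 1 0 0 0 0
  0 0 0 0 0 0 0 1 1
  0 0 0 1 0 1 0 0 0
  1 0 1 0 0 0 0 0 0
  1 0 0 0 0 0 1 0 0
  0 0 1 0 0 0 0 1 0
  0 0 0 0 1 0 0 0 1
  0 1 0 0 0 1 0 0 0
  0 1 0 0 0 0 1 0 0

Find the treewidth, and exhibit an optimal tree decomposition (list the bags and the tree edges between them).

Treewidth 2.
One optimal decomposition is:
Bags: B1 = {c, f, h}  B2 = {c, d, h}  B3 = {a, d, h}  B4 = {a, e, h}  B5 = {e, g, h}  B6 = {g, h, i}  B7 = {b, h, i}
Tree: B1–B2, B2–B3, B3–B4, B4–B5, B5–B6, B6–B7

Every bag has size at most 3, so the width is 3 − 1 = 2 and tw(G) ≤ 2. For the lower bound, G contains the cycle h–f–c–d–a–e–g–i–b–h, so G is not a forest; only forests have treewidth ≤ 1, hence tw(G) ≥ 2. The upper and lower bounds meet at 2, so that is the treewidth.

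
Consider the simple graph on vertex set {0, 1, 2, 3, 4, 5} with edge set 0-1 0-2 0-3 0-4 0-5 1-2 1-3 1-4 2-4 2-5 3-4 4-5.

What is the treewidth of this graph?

A width-3 tree decomposition is:
Bags: B1 = {0, 2, 4, 5}  B2 = {0, 1, 2, 4}  B3 = {0, 1, 3, 4}
Tree: B1–B2, B2–B3
The largest bag has 4 vertices, giving width 3; this decomposition certifies tw(G) ≤ 3. For the lower bound, the 4 vertices {0, 1, 2, 4} are pairwise adjacent, and any tree decomposition puts a clique entirely inside one bag — forcing width ≥ 3. Combining the bounds, tw(G) = 3.

3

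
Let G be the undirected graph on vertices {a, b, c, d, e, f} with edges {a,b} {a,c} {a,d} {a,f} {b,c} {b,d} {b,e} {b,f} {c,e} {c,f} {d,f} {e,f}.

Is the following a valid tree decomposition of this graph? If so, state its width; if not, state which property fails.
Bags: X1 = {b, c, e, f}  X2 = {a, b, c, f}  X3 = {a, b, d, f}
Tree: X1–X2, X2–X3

Checking the three conditions: (i) the bags cover all of {a, b, c, d, e, f}; (ii) for each edge, some bag contains both endpoints; (iii) the bags containing any fixed vertex form a subtree. All hold, so the decomposition is valid with width 4 − 1 = 3.

Yes; width 3.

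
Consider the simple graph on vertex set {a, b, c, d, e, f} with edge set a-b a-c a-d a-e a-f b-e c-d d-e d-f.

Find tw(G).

A width-2 tree decomposition is:
Bags: B1 = {a, d, e}  B2 = {a, c, d}  B3 = {a, d, f}  B4 = {a, b, e}
Tree: B1–B2, B2–B3, B1–B4
Each bag holds 3 vertices, so the decomposition has width 2, which upper-bounds the treewidth. Conversely, {a, d, e} is a clique of size 3, and the vertices of any clique must share a bag in every tree decomposition; so some bag has ≥ 3 vertices and tw(G) ≥ 2. Therefore the treewidth is 2.

2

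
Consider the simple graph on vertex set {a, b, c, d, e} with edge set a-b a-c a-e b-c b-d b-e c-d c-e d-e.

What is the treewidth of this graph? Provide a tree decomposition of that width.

The largest bag has 4 vertices, giving width 3; this decomposition certifies tw(G) ≤ 3. Conversely, {b, c, d, e} is a clique of size 4, and the vertices of any clique must share a bag in every tree decomposition; so some bag has ≥ 4 vertices and tw(G) ≥ 3. The upper and lower bounds meet at 3, so that is the treewidth.

Treewidth 3.
Bags: B1 = {a, b, c, e}  B2 = {b, c, d, e}
Tree: B1–B2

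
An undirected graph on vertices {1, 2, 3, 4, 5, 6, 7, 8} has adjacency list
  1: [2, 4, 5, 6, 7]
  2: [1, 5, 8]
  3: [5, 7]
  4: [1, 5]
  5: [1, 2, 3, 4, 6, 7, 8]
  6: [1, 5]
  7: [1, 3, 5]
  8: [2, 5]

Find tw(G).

2

A width-2 tree decomposition is:
Bags: B1 = {1, 5, 7}  B2 = {1, 4, 5}  B3 = {3, 5, 7}  B4 = {1, 2, 5}  B5 = {1, 5, 6}  B6 = {2, 5, 8}
Tree: B1–B2, B1–B3, B1–B4, B4–B5, B4–B6
The largest bag has 3 vertices, giving width 2; this decomposition certifies tw(G) ≤ 2. For the lower bound, the 3 vertices {2, 5, 8} are pairwise adjacent, and any tree decomposition puts a clique entirely inside one bag — forcing width ≥ 2. Hence tw(G) = 2 exactly.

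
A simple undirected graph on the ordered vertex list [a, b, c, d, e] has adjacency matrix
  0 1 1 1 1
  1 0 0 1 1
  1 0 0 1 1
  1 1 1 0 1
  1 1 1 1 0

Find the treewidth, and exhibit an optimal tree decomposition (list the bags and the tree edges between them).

Treewidth 3.
One optimal decomposition is:
Bags: B1 = {a, b, d, e}  B2 = {a, c, d, e}
Tree: B1–B2

The largest bag has 4 vertices, giving width 3; this decomposition certifies tw(G) ≤ 3. Conversely, {a, c, d, e} is a clique of size 4, and the vertices of any clique must share a bag in every tree decomposition; so some bag has ≥ 4 vertices and tw(G) ≥ 3. The upper and lower bounds meet at 3, so that is the treewidth.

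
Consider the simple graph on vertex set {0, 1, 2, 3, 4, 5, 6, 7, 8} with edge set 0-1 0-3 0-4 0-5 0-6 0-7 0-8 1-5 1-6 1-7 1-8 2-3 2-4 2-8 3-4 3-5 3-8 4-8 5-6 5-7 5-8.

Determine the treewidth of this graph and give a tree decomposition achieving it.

Each bag holds 4 vertices, so the decomposition has width 3, which upper-bounds the treewidth. On the other hand G contains the 4-clique {0, 3, 4, 8}. A clique must lie in a single bag of any decomposition, so no decomposition can have width below 3. Combining the bounds, tw(G) = 3.

Treewidth 3.
One optimal decomposition is:
Bags: B1 = {0, 1, 5, 8}  B2 = {0, 1, 5, 7}  B3 = {0, 3, 5, 8}  B4 = {0, 3, 4, 8}  B5 = {2, 3, 4, 8}  B6 = {0, 1, 5, 6}
Tree: B1–B2, B1–B3, B3–B4, B4–B5, B1–B6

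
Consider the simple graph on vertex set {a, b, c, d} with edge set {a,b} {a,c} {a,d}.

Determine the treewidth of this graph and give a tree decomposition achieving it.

Each bag holds 2 vertices, so the decomposition has width 1, which upper-bounds the treewidth. Since G has at least one edge (e.g. d–a), it is not an edgeless graph, so tw(G) ≥ 1. The upper and lower bounds meet at 1, so that is the treewidth.

Treewidth 1.
Bags: B1 = {a, d}  B2 = {a, b}  B3 = {a, c}
Tree: B1–B2, B1–B3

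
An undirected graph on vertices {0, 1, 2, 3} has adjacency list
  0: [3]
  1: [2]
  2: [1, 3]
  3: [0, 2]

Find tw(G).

A width-1 tree decomposition is:
Bags: B1 = {0, 3}  B2 = {2, 3}  B3 = {1, 2}
Tree: B1–B2, B2–B3
Each bag holds 2 vertices, so the decomposition has width 1, which upper-bounds the treewidth. G has an edge, so its treewidth is at least 1. Combining the bounds, tw(G) = 1.

1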